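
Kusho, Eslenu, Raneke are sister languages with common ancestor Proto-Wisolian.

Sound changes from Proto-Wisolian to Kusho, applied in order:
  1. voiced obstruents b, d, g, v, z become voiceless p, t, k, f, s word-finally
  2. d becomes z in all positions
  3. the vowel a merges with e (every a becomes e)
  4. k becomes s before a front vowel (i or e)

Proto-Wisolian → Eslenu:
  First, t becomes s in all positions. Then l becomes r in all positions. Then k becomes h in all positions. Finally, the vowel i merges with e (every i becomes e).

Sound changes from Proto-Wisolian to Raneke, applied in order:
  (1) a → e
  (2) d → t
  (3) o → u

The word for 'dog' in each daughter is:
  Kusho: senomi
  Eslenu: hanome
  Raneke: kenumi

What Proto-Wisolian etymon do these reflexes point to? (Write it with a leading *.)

*kanomi

Position 6: Kusho has i, Eslenu has e, Raneke has i. Kusho preserves i here (none of its changes turn any other segment into i), so the proto-segment is *i.
Position 1: Kusho has s, Eslenu has h, Raneke has k. Raneke preserves k here (none of its changes turn any other segment into k), so the proto-segment is *k.
Position 4: Kusho has o, Eslenu has o, Raneke has u. Kusho preserves o here (none of its changes turn any other segment into o), so the proto-segment is *o.
Continuing position by position gives *kanomi; check it forward:
Kusho: *kanomi
  kanomi (rule 1 does not apply)
  kanomi (rule 2 does not apply)
  kanomi → kenomi   [vowel merger]
  kenomi → senomi   [palatalisation]
  giving Kusho senomi.
Eslenu: *kanomi > hanomi > hanome  (by unconditioned shift, vowel merger)
Raneke: start from *kanomi.
  rule 1 (vowel merger): kanomi → kenomi
  rule 2: no change — kenomi
  rule 3 (vowel merger): kenomi → kenumi
  ⇒ Raneke kenumi
*kanomi is the unique common source.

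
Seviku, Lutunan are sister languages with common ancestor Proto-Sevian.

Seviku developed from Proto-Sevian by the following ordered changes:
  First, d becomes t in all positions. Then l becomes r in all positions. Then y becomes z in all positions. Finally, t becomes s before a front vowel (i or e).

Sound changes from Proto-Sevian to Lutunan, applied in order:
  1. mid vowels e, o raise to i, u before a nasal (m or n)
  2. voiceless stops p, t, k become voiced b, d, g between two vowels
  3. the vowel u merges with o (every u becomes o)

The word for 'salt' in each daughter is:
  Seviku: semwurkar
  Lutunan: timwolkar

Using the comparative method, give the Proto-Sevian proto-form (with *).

*temwulkar

Position 5: Seviku has u, Lutunan has o. Seviku preserves u here (none of its changes turn any other segment into u), so the proto-segment is *u.
Position 1: Seviku has s, Lutunan has t. Lutunan preserves t here (none of its changes turn any other segment into t), so the proto-segment is *t.
This points to *temwulkar. Verify forward in each daughter:
Seviku: *temwulkar
  temwulkar (rule 1 does not apply)
  temwulkar → temwurkar   [unconditioned shift]
  temwurkar (rule 3 does not apply)
  temwurkar → semwurkar   [palatalisation]
  giving Seviku semwurkar.
Lutunan: *temwulkar
  temwulkar → timwulkar   [pre-nasal raising]
  timwulkar (rule 2 does not apply)
  timwulkar → timwolkar   [vowel merger]
  giving Lutunan timwolkar.
Only *temwulkar yields all of Seviku semwurkar, Lutunan timwolkar.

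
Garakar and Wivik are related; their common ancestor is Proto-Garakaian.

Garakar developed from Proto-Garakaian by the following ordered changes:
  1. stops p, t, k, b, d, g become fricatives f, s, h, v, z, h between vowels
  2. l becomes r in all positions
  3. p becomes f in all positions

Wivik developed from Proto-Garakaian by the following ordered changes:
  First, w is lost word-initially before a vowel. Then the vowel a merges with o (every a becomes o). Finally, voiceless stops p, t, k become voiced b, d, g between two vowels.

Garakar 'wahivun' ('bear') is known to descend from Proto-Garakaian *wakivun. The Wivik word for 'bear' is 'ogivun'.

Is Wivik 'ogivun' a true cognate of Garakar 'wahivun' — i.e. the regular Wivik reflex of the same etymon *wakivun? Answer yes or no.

Derive the expected Wivik reflex of *wakivun:
Wivik: *wakivun
  wakivun → akivun   [glide loss]
  akivun → okivun   [vowel merger]
  okivun → ogivun   [intervocalic voicing]
  giving Wivik ogivun.
Wivik 'ogivun' matches the regular reflex exactly, so the pair is cognate.

yes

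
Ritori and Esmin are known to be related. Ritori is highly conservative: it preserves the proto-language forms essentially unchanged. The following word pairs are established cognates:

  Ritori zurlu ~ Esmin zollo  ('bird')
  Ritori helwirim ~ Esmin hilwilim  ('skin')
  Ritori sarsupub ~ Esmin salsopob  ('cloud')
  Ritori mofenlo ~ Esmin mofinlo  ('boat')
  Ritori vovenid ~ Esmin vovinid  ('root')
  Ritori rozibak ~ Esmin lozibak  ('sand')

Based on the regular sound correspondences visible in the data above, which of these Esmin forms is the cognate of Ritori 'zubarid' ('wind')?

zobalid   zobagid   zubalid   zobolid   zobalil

sarsupub ~ salsopob — Ritori u corresponds to Esmin o after a consonant, before a labial obstruent.
helwirim ~ hilwilim — Ritori r corresponds to Esmin l between vowels (before a front vowel).
Applying these to Ritori 'zubarid':
  zubarid → zobarid   (u→o after a consonant, before a labial obstruent)
  zobarid → zobalid   (r→l between vowels (before a front vowel))
So the Esmin cognate is 'zobalid'.

zobalid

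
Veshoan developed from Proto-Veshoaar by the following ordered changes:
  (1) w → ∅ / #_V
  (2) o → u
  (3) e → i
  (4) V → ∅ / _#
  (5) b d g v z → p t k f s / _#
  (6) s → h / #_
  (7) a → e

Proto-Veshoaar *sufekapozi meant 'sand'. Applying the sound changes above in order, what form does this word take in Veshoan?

Veshoan: *sufekapozi > sufekapuzi > sufikapuzi > sufikapuz > sufikapus > hufikapus > hufikepus  (by vowel merger, vowel merger, apocope, final devoicing, debuccalisation, vowel merger)

hufikepus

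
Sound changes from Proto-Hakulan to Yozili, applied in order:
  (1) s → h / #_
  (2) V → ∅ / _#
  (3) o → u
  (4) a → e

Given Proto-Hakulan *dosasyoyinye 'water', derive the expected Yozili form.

dusesyuyiny

Yozili: start from *dosasyoyinye.
  rule 1: no change — dosasyoyinye
  rule 2 (apocope): dosasyoyinye → dosasyoyiny
  rule 3 (vowel merger): dosasyoyiny → dusasyuyiny
  rule 4 (vowel merger): dusasyuyiny → dusesyuyiny
  ⇒ Yozili dusesyuyiny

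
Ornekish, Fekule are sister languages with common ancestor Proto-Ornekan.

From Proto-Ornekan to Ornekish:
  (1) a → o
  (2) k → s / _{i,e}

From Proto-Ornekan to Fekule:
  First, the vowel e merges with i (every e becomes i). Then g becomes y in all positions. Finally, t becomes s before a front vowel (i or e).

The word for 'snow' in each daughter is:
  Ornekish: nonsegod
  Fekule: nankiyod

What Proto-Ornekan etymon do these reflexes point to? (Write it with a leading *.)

*nankegod

Position 6: Ornekish has g, Fekule has y. Ornekish preserves g here (none of its changes turn any other segment into g), so the proto-segment is *g.
Position 2: Ornekish has o, Fekule has a. Fekule preserves a here (none of its changes turn any other segment into a), so the proto-segment is *a.
Position 4: Ornekish has s, Fekule has k. Fekule preserves k here (none of its changes turn any other segment into k), so the proto-segment is *k.
Continuing position by position gives *nankegod; check it forward:
Ornekish: start from *nankegod.
  rule 1 (vowel merger): nankegod → nonkegod
  rule 2 (palatalisation): nonkegod → nonsegod
  ⇒ Ornekish nonsegod
Fekule: *nankegod > nankigod > nankiyod  (by vowel merger, unconditioned shift)
Only *nankegod yields all of Ornekish nonsegod, Fekule nankiyod.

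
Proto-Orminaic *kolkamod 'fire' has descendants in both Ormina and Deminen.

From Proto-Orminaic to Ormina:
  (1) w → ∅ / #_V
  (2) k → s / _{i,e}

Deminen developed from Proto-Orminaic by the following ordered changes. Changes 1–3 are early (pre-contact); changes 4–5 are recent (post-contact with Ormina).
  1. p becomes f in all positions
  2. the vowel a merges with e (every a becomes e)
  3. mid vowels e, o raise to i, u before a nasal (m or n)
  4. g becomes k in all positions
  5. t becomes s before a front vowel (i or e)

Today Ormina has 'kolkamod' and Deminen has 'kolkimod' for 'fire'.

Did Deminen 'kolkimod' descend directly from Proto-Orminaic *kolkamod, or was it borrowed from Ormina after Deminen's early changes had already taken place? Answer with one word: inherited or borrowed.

If inherited, *kolkamod would pass through all of Deminen's changes:
Deminen: *kolkamod
  kolkamod (rule 1 does not apply)
  kolkamod → kolkemod   [vowel merger]
  kolkemod → kolkimod   [pre-nasal raising]
  kolkimod (rule 4 does not apply)
  kolkimod (rule 5 does not apply)
  giving Deminen kolkimod.
If borrowed from Ormina 'kolkamod' after the early changes, it would undergo only the recent ones:
  rule 4 (unconditioned shift): no change (kolkamod)
  rule 5 (palatalisation): no change (kolkamod)
  ⇒ as a loan: kolkamod
Deminen 'kolkimod' matches the inherited outcome exactly, so it is an inherited cognate, not a loan.

inherited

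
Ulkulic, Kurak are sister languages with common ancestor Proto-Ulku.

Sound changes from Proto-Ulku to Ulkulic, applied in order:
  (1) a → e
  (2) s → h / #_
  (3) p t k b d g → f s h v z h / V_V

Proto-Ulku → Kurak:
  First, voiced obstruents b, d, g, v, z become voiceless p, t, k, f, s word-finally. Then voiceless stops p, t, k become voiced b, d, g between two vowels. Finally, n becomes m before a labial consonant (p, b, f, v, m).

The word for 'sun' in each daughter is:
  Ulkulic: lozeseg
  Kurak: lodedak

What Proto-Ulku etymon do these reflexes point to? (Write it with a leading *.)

*lodetag

Position 6: Ulkulic has e, Kurak has a. Kurak preserves a here (none of its changes turn any other segment into a), so the proto-segment is *a.
Position 7: Ulkulic has g, Kurak has k. Ulkulic preserves g here (none of its changes turn any other segment into g), so the proto-segment is *g.
Verify the candidate proto-form against each daughter:
Ulkulic: *lodetag > lodeteg > lozeseg  (by vowel merger, intervocalic lenition)
Kurak: *lodetag
  lodetag → lodetak   [final devoicing]
  lodetak → lodedak   [intervocalic voicing]
  lodedak (rule 3 does not apply)
  giving Kurak lodedak.
*lodetag is the unique common source.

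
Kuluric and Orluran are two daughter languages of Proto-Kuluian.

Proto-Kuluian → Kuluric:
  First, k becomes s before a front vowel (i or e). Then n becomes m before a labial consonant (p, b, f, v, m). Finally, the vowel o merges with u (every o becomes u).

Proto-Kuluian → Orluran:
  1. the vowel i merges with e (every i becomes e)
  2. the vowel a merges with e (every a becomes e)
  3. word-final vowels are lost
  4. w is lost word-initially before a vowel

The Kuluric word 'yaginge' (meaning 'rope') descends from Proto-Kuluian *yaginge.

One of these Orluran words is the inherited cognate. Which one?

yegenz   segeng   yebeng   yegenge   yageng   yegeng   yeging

yegeng

Orluran: *yaginge > yagenge > yegenge > yegeng  (by vowel merger, vowel merger, apocope)
Among the options, 'yegeng' alone shows every Orluran change applied in order.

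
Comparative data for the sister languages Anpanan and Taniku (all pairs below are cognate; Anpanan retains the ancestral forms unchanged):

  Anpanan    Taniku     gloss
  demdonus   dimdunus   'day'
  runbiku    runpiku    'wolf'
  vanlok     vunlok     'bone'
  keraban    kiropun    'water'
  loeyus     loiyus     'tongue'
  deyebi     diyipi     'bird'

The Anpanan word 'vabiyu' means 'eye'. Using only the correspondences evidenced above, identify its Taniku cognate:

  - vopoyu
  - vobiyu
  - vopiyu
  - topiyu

vopiyu

keraban ~ kiropun — Anpanan a corresponds to Taniku o after a consonant, before a labial obstruent.
deyebi ~ diyipi — Anpanan b corresponds to Taniku p between vowels (before a front vowel).
Applying these to Anpanan 'vabiyu':
  vabiyu → vobiyu   (a→o after a consonant, before a labial obstruent)
  vobiyu → vopiyu   (b→p between vowels (before a front vowel))
So the Taniku cognate is 'vopiyu'.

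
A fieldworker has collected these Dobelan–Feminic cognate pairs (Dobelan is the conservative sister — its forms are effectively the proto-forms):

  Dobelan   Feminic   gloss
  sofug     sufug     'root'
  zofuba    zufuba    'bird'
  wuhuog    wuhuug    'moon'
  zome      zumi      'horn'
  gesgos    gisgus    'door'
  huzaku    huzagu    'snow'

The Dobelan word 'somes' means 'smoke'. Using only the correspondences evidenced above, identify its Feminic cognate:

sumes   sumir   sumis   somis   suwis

sumis

zome ~ zumi — Dobelan o corresponds to Feminic u after a consonant, before a nasal.
gesgos ~ gisgus — Dobelan e corresponds to Feminic i after a consonant, before a consonant other than r, m, n, p, b, f, v.
Applying these to Dobelan 'somes':
  somes → sumes   (o→u after a consonant, before a nasal)
  sumes → sumis   (e→i after a consonant, before a consonant other than r, m, n, p, b, f, v)
So the Feminic cognate is 'sumis'.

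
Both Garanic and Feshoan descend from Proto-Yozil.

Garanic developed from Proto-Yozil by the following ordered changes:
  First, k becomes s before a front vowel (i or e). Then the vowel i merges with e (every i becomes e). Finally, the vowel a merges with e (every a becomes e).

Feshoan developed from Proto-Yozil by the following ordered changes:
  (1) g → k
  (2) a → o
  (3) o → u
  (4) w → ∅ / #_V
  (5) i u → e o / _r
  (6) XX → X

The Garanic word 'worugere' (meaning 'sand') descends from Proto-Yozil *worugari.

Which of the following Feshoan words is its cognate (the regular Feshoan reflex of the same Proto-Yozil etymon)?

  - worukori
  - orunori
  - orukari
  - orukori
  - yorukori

Feshoan: start from *worugari.
  rule 1 (unconditioned shift): worugari → worukari
  rule 2 (vowel merger): worukari → worukori
  rule 3 (vowel merger): worukori → wurukuri
  rule 4 (glide loss): wurukuri → urukuri
  rule 5 (pre-rhotic lowering): urukuri → orukori
  rule 6: no change — orukori
  ⇒ Feshoan orukori
Only 'orukori' matches the regular Feshoan development of *worugari.

orukori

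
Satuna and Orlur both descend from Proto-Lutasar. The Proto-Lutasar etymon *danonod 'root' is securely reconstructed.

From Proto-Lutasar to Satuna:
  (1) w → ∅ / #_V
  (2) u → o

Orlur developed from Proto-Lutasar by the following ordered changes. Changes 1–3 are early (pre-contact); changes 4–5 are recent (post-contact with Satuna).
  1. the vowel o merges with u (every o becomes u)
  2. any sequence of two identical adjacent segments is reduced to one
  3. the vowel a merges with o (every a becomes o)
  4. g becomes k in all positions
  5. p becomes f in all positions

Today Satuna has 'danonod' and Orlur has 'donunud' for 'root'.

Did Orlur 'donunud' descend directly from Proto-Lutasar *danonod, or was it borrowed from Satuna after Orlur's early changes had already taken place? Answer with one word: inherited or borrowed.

inherited

If inherited, *danonod would pass through all of Orlur's changes:
Orlur: start from *danonod.
  rule 1 (vowel merger): danonod → danunud
  rule 2: no change — danunud
  rule 3 (vowel merger): danunud → donunud
  rule 4: no change — donunud
  rule 5: no change — donunud
  ⇒ Orlur donunud
If borrowed from Satuna 'danonod' after the early changes, it would undergo only the recent ones:
  rule 4 (unconditioned shift): no change (danonod)
  rule 5 (unconditioned shift): no change (danonod)
  ⇒ as a loan: danonod
Orlur 'donunud' matches the inherited outcome exactly, so it is an inherited cognate, not a loan.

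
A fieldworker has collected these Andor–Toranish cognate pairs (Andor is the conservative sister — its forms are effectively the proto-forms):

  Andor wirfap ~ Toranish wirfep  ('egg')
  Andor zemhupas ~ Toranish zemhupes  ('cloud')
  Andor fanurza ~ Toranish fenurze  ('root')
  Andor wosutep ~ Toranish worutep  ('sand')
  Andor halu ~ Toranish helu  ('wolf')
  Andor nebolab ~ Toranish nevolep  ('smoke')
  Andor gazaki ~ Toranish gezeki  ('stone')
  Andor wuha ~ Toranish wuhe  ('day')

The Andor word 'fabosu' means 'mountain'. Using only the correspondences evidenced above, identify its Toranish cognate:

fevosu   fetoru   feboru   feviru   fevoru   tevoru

nebolab ~ nevolep — Andor a corresponds to Toranish e after a consonant, before a labial obstruent.
nebolab ~ nevolep — Andor b corresponds to Toranish v between vowels (before a back vowel).
wosutep ~ worutep — Andor s corresponds to Toranish r between vowels (before a back vowel).
Applying these to Andor 'fabosu':
  fabosu → febosu   (a→e after a consonant, before a labial obstruent)
  febosu → fevosu   (b→v between vowels (before a back vowel))
  fevosu → fevoru   (s→r between vowels (before a back vowel))
So the Toranish cognate is 'fevoru'.

fevoru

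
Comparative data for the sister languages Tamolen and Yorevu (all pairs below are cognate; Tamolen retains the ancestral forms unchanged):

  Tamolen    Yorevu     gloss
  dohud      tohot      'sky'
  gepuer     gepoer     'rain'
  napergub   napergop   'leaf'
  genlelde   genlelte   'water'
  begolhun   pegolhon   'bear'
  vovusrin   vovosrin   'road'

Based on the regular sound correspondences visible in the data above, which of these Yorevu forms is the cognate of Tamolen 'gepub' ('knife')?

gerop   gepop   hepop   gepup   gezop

napergub ~ napergop — Tamolen u corresponds to Yorevu o after a consonant, before a labial obstruent.
napergub ~ napergop — Tamolen b corresponds to Yorevu p word-finally.
Applying these to Tamolen 'gepub':
  gepub → gepob   (u→o after a consonant, before a labial obstruent)
  gepob → gepop   (b→p word-finally)
So the Yorevu cognate is 'gepop'.

gepop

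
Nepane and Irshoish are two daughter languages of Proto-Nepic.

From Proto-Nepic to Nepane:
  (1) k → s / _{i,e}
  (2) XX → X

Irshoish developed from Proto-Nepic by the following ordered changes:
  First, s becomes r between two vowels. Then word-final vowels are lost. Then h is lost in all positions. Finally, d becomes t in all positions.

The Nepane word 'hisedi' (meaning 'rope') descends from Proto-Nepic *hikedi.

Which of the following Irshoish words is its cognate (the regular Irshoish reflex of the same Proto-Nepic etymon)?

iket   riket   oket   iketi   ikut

Irshoish: start from *hikedi.
  rule 1: no change — hikedi
  rule 2 (apocope): hikedi → hiked
  rule 3 (h-loss): hiked → iked
  rule 4 (unconditioned shift): iked → iket
  ⇒ Irshoish iket
The other candidates each miss or misapply at least one Irshoish change.

iket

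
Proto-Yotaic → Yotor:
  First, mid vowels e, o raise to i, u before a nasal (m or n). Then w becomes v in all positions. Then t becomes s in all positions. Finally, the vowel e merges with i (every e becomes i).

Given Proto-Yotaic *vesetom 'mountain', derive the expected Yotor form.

Yotor: *vesetom > vesetum > vesesum > visisum  (by pre-nasal raising, unconditioned shift, vowel merger)

visisum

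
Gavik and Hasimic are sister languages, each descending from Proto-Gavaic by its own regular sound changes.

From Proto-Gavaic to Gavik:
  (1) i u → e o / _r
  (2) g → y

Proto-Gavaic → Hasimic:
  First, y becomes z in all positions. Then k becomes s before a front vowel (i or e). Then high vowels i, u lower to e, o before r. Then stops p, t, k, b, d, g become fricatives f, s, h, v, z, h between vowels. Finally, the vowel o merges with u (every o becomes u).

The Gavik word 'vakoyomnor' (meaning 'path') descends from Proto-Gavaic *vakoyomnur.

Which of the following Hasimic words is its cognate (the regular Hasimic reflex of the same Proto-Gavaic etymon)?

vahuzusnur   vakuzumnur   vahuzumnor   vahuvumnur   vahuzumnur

vahuzumnur

Hasimic: *vakoyomnur
  vakoyomnur → vakozomnur   [unconditioned shift]
  vakozomnur (rule 2 does not apply)
  vakozomnur → vakozomnor   [pre-rhotic lowering]
  vakozomnor → vahozomnor   [intervocalic lenition]
  vahozomnor → vahuzumnur   [vowel merger]
  giving Hasimic vahuzumnur.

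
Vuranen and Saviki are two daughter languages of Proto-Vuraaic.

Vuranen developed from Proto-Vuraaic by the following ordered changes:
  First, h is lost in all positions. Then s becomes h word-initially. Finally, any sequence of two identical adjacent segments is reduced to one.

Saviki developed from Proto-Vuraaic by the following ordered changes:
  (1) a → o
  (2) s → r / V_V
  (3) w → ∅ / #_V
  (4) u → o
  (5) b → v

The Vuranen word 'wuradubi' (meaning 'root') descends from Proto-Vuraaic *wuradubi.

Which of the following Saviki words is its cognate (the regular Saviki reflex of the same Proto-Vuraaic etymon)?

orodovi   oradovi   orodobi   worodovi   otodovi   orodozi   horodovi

orodovi

Saviki: *wuradubi > wurodubi > urodubi > orodobi > orodovi  (by vowel merger, glide loss, vowel merger, unconditioned shift)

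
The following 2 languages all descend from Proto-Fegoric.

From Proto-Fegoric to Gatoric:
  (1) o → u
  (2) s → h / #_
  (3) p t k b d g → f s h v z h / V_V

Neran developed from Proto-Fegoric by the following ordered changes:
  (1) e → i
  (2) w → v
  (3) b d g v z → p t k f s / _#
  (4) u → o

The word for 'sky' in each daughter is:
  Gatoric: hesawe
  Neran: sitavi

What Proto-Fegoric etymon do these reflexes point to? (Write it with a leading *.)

*setawe

Position 2: Gatoric has e, Neran has i. Gatoric preserves e here (none of its changes turn any other segment into e), so the proto-segment is *e.
Position 6: Gatoric has e, Neran has i. Gatoric preserves e here (none of its changes turn any other segment into e), so the proto-segment is *e.
Position 5: Gatoric has w, Neran has v. Gatoric preserves w here (none of its changes turn any other segment into w), so the proto-segment is *w.
Verify the candidate proto-form against each daughter:
Gatoric: *setawe > hetawe > hesawe  (by debuccalisation, intervocalic lenition)
Neran: *setawe > sitawi > sitavi  (by vowel merger, unconditioned shift)
Only *setawe yields all of Gatoric hesawe, Neran sitavi.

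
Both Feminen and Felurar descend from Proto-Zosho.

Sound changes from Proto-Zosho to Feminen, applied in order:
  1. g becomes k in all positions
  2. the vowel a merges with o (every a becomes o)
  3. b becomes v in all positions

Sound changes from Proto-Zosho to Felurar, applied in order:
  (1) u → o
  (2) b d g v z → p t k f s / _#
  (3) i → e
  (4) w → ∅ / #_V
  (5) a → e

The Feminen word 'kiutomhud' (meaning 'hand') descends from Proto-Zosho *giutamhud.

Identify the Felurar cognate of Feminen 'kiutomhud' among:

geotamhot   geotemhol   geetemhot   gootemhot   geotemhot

geotemhot

Felurar: *giutamhud > giotamhod > giotamhot > geotamhot > geotemhot  (by vowel merger, final devoicing, vowel merger, vowel merger)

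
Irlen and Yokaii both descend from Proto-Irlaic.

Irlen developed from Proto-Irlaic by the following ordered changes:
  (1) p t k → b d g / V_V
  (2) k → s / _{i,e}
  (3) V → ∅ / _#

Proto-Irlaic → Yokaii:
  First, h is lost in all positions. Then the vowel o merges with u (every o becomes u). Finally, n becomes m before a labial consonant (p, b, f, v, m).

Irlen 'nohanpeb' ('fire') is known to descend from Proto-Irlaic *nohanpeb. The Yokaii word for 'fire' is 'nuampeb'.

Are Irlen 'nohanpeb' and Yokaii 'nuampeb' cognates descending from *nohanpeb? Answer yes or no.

Derive the expected Yokaii reflex of *nohanpeb:
Yokaii: *nohanpeb > noanpeb > nuanpeb > nuampeb  (by h-loss, vowel merger, nasal place assimilation)
Yokaii 'nuampeb' matches the regular reflex exactly, so the pair is cognate.

yes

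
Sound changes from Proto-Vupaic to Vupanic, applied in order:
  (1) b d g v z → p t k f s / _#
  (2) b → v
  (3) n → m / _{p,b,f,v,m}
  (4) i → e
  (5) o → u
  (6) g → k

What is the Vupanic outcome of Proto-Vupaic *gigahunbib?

Vupanic: start from *gigahunbib.
  rule 1 (final devoicing): gigahunbib → gigahunbip
  rule 2 (unconditioned shift): gigahunbip → gigahunvip
  rule 3 (nasal place assimilation): gigahunvip → gigahumvip
  rule 4 (vowel merger): gigahumvip → gegahumvep
  rule 5: no change — gegahumvep
  rule 6 (unconditioned shift): gegahumvep → kekahumvep
  ⇒ Vupanic kekahumvep

kekahumvep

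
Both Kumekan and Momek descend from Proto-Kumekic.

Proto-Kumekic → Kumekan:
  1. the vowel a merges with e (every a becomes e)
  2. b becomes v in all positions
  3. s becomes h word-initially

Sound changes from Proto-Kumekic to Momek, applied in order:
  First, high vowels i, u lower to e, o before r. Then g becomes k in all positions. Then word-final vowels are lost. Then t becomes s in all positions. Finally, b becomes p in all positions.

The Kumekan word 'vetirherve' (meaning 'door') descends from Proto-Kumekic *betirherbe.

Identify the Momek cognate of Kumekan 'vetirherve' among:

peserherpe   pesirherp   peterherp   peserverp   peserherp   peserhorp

peserherp

Momek: start from *betirherbe.
  rule 1 (pre-rhotic lowering): betirherbe → beterherbe
  rule 2: no change — beterherbe
  rule 3 (apocope): beterherbe → beterherb
  rule 4 (unconditioned shift): beterherb → beserherb
  rule 5 (unconditioned shift): beserherb → peserherp
  ⇒ Momek peserherp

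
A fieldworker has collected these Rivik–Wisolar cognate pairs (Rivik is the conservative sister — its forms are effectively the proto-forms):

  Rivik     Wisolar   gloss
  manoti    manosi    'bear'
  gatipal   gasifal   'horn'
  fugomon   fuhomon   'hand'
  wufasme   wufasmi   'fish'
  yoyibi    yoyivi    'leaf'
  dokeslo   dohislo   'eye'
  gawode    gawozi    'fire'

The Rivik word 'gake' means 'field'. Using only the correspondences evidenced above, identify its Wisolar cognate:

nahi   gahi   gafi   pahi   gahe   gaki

dokeslo ~ dohislo — Rivik k corresponds to Wisolar h between vowels (before a front vowel).
wufasme ~ wufasmi, gawode ~ gawozi — Rivik e corresponds to Wisolar i word-finally.
Applying these to Rivik 'gake':
  gake → gahe   (k→h between vowels (before a front vowel))
  gahe → gahi   (e→i word-finally)
So the Wisolar cognate is 'gahi'.

gahi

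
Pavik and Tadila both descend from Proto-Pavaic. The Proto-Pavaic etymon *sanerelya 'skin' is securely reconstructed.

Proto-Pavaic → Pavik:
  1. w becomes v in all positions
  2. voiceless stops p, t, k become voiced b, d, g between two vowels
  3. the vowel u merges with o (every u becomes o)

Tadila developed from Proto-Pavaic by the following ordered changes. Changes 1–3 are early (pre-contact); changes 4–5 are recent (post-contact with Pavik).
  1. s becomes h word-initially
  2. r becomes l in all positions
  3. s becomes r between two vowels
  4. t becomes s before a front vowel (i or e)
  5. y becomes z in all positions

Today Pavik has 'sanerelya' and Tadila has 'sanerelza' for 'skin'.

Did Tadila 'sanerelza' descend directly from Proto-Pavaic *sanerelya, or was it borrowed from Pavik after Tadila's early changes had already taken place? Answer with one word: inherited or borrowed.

If inherited, *sanerelya would pass through all of Tadila's changes:
Tadila: *sanerelya
  sanerelya → hanerelya   [debuccalisation]
  hanerelya → hanelelya   [unconditioned shift]
  hanelelya (rule 3 does not apply)
  hanelelya (rule 4 does not apply)
  hanelelya → hanelelza   [unconditioned shift]
  giving Tadila hanelelza.
If borrowed from Pavik 'sanerelya' after the early changes, it would undergo only the recent ones:
  rule 4 (palatalisation): no change (sanerelya)
  rule 5 (unconditioned shift): sanerelya → sanerelza
  ⇒ as a loan: sanerelza
Tadila 'sanerelza' matches the loan outcome 'sanerelza', not the inherited 'hanelelza' — it skipped the early Tadila changes, so it was borrowed from Pavik.

borrowed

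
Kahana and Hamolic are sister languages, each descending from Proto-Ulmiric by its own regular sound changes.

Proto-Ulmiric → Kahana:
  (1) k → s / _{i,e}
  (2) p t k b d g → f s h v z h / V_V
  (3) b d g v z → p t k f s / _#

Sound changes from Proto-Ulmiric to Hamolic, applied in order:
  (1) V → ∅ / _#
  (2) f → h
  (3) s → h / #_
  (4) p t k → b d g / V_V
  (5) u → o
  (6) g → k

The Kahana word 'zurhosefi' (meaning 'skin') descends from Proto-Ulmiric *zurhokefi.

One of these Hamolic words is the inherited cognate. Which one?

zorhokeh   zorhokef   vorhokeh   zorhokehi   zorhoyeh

Hamolic: *zurhokefi > zurhokef > zurhokeh > zurhogeh > zorhogeh > zorhokeh  (by apocope, unconditioned shift, intervocalic voicing, vowel merger, unconditioned shift)

zorhokeh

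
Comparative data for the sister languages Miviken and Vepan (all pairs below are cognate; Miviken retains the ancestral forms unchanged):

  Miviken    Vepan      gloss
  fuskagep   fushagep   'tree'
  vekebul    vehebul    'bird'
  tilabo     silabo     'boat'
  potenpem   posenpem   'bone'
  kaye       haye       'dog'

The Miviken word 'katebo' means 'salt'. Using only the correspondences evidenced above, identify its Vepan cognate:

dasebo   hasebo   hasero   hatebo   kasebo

kaye ~ haye — Miviken k corresponds to Vepan h word-initially before a back vowel.
potenpem ~ posenpem — Miviken t corresponds to Vepan s between vowels (before a front vowel).
Applying these to Miviken 'katebo':
  katebo → hatebo   (k→h word-initially before a back vowel)
  hatebo → hasebo   (t→s between vowels (before a front vowel))
So the Vepan cognate is 'hasebo'.

hasebo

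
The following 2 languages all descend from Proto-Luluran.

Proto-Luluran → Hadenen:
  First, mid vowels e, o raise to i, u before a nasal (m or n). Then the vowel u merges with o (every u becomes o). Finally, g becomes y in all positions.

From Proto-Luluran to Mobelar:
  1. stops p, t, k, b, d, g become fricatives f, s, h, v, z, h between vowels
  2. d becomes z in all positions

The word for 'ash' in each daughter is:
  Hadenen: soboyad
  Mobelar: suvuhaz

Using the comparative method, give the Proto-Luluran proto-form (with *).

*subugad

Position 4: Hadenen has o, Mobelar has u. Mobelar preserves u here (none of its changes turn any other segment into u), so the proto-segment is *u.
Position 2: Hadenen has o, Mobelar has u. Mobelar preserves u here (none of its changes turn any other segment into u), so the proto-segment is *u.
Position 3: Hadenen has b, Mobelar has v. Hadenen preserves b here (none of its changes turn any other segment into b), so the proto-segment is *b.
This points to *subugad. Verify forward in each daughter:
Hadenen: *subugad > sobogad > soboyad  (by vowel merger, unconditioned shift)
Mobelar: *subugad > suvuhad > suvuhaz  (by intervocalic lenition, unconditioned shift)
*subugad is the unique common source.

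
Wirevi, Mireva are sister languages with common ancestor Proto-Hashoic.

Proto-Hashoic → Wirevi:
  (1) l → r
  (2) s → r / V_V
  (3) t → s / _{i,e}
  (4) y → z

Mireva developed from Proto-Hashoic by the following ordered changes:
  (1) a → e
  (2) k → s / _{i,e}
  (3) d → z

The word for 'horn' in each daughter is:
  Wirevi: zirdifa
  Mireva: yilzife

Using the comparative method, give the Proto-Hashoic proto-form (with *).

*yildifa

Position 4: Wirevi has d, Mireva has z. Wirevi preserves d here (none of its changes turn any other segment into d), so the proto-segment is *d.
Position 3: Wirevi has r, Mireva has l. Mireva preserves l here (none of its changes turn any other segment into l), so the proto-segment is *l.
Continuing position by position gives *yildifa; check it forward:
Wirevi: *yildifa
  yildifa → yirdifa   [unconditioned shift]
  yirdifa (rule 2 does not apply)
  yirdifa (rule 3 does not apply)
  yirdifa → zirdifa   [unconditioned shift]
  giving Wirevi zirdifa.
Mireva: start from *yildifa.
  rule 1 (vowel merger): yildifa → yildife
  rule 2: no change — yildife
  rule 3 (unconditioned shift): yildife → yilzife
  ⇒ Mireva yilzife
*yildifa is the unique common source.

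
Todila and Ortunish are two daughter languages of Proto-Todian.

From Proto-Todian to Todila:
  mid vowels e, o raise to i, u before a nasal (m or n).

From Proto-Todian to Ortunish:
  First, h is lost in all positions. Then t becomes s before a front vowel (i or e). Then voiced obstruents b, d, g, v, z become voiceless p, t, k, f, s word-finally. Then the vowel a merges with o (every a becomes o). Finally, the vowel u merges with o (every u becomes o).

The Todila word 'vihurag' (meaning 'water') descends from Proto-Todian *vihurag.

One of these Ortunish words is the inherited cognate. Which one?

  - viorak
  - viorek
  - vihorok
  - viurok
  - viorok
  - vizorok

Ortunish: *vihurag
  vihurag → viurag   [h-loss]
  viurag (rule 2 does not apply)
  viurag → viurak   [final devoicing]
  viurak → viurok   [vowel merger]
  viurok → viorok   [vowel merger]
  giving Ortunish viorok.
The other candidates each miss or misapply at least one Ortunish change.

viorok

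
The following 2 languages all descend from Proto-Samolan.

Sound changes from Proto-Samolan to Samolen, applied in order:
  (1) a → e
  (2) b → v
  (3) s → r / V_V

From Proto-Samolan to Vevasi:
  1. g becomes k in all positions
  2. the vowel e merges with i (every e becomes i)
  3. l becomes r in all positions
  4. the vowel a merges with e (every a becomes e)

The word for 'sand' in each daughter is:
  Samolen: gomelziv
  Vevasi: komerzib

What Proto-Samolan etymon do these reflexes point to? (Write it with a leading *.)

*gomalzib

Position 5: Samolen has l, Vevasi has r. Samolen preserves l here (none of its changes turn any other segment into l), so the proto-segment is *l.
Position 4: Samolen has e, Vevasi has e. In Vevasi, e can only continue *a, so the proto-segment is *a.
Verify the candidate proto-form against each daughter:
Samolen: *gomalzib > gomelzib > gomelziv  (by vowel merger, unconditioned shift)
Vevasi: start from *gomalzib.
  rule 1 (unconditioned shift): gomalzib → komalzib
  rule 2: no change — komalzib
  rule 3 (unconditioned shift): komalzib → komarzib
  rule 4 (vowel merger): komarzib → komerzib
  ⇒ Vevasi komerzib
Only *gomalzib yields all of Samolen gomelziv, Vevasi komerzib.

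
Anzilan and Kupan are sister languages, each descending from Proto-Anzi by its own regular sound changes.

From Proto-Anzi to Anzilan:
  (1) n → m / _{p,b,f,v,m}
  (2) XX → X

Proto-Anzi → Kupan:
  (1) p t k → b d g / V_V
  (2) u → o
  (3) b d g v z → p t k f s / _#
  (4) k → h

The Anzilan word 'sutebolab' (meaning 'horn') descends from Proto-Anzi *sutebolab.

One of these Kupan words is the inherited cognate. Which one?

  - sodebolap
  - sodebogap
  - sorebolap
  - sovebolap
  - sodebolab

sodebolap

Kupan: *sutebolab > sudebolab > sodebolab > sodebolap  (by intervocalic voicing, vowel merger, final devoicing)
Among the options, 'sodebolap' alone shows every Kupan change applied in order.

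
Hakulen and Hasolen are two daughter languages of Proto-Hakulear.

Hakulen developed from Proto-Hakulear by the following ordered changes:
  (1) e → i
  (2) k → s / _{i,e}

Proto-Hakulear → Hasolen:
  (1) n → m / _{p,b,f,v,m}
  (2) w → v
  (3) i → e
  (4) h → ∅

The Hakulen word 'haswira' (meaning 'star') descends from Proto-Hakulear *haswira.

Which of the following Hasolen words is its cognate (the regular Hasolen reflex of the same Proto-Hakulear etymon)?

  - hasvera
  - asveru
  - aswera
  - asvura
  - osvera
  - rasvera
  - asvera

asvera

Hasolen: *haswira > hasvira > hasvera > asvera  (by unconditioned shift, vowel merger, h-loss)
Among the options, 'asvera' alone shows every Hasolen change applied in order.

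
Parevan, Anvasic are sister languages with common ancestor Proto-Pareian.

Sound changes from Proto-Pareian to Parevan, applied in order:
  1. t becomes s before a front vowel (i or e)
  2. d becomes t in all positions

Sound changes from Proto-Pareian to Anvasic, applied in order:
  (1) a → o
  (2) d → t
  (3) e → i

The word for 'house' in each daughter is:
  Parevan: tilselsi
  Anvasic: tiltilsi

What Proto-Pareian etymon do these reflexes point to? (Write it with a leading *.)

Position 4: Parevan has s, Anvasic has t. Taking the neighbouring segments as reconstructed: Parevan s could go back to *t or *s; Anvasic t could go back to *t or *d — the one source consistent with every daughter is *t.
Position 1: Parevan has t, Anvasic has t. Taking the neighbouring segments as reconstructed: Parevan t can only go back to *d; Anvasic t could go back to *t or *d — the one source consistent with every daughter is *d.
Position 5: Parevan has e, Anvasic has i. Parevan preserves e here (none of its changes turn any other segment into e), so the proto-segment is *e.
Continuing position by position gives *diltelsi; check it forward:
Parevan: start from *diltelsi.
  rule 1 (palatalisation): diltelsi → dilselsi
  rule 2 (unconditioned shift): dilselsi → tilselsi
  ⇒ Parevan tilselsi
Anvasic: *diltelsi
  diltelsi (rule 1 does not apply)
  diltelsi → tiltelsi   [unconditioned shift]
  tiltelsi → tiltilsi   [vowel merger]
  giving Anvasic tiltilsi.
No other proto-form is consistent with every reflex, so the reconstruction is *diltelsi.

*diltelsi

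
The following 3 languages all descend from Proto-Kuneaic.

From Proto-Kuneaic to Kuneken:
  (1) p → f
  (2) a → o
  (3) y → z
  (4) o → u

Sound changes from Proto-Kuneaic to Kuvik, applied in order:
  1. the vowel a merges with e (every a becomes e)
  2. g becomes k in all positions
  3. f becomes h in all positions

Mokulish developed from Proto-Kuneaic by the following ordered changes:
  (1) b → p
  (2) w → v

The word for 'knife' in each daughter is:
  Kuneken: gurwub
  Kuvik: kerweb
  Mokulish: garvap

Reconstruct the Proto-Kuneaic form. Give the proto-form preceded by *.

Position 1: Kuneken has g, Kuvik has k, Mokulish has g. Kuneken preserves g here (none of its changes turn any other segment into g), so the proto-segment is *g.
Position 2: Kuneken has u, Kuvik has e, Mokulish has a. Mokulish preserves a here (none of its changes turn any other segment into a), so the proto-segment is *a.
Continuing position by position gives *garwab; check it forward:
Kuneken: *garwab > gorwob > gurwub  (by vowel merger, vowel merger)
Kuvik: *garwab
  garwab → gerweb   [vowel merger]
  gerweb → kerweb   [unconditioned shift]
  kerweb (rule 3 does not apply)
  giving Kuvik kerweb.
Mokulish: *garwab
  garwab → garwap   [unconditioned shift]
  garwap → garvap   [unconditioned shift]
  giving Mokulish garvap.
*garwab is the unique common source.

*garwab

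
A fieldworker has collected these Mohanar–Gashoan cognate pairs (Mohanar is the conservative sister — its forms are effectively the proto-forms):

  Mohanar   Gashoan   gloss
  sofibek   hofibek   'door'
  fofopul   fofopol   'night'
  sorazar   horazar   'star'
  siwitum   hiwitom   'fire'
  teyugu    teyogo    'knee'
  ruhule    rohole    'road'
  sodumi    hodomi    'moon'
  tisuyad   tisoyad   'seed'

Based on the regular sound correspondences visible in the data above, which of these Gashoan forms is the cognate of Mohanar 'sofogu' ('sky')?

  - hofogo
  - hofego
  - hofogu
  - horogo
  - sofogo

hofogo

sofibek ~ hofibek, sorazar ~ horazar — Mohanar s corresponds to Gashoan h word-initially before a back vowel.
teyugu ~ teyogo — Mohanar u corresponds to Gashoan o word-finally.
Applying these to Mohanar 'sofogu':
  sofogu → hofogu   (s→h word-initially before a back vowel)
  hofogu → hofogo   (u→o word-finally)
So the Gashoan cognate is 'hofogo'.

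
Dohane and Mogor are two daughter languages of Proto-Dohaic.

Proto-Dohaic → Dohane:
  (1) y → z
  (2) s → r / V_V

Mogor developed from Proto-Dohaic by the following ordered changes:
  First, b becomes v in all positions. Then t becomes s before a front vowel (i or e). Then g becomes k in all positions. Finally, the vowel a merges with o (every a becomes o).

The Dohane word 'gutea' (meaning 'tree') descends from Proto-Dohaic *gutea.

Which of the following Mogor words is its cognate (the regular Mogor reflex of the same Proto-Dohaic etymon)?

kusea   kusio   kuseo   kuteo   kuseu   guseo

kuseo

Mogor: *gutea > gusea > kusea > kuseo  (by palatalisation, unconditioned shift, vowel merger)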